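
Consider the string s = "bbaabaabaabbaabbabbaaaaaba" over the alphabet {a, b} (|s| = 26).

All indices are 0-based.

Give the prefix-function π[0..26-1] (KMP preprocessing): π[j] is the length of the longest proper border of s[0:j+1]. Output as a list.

π[0] = 0
j=1 s[j]='b': π[1]=1 (border 'b')
j=2 s[j]='a': k: 1→0; π[2]=0 (border '')
j=3 s[j]='a': π[3]=0 (border '')
j=4 s[j]='b': π[4]=1 (border 'b')
j=5 s[j]='a': k: 1→0; π[5]=0 (border '')
j=6 s[j]='a': π[6]=0 (border '')
j=7 s[j]='b': π[7]=1 (border 'b')
j=8 s[j]='a': k: 1→0; π[8]=0 (border '')
j=9 s[j]='a': π[9]=0 (border '')
j=10 s[j]='b': π[10]=1 (border 'b')
j=11 s[j]='b': π[11]=2 (border 'bb')
j=12 s[j]='a': π[12]=3 (border 'bba')
j=13 s[j]='a': π[13]=4 (border 'bbaa')
j=14 s[j]='b': π[14]=5 (border 'bbaab')
j=15 s[j]='b': k: 5→1; π[15]=2 (border 'bb')
j=16 s[j]='a': π[16]=3 (border 'bba')
j=17 s[j]='b': k: 3→0; π[17]=1 (border 'b')
j=18 s[j]='b': π[18]=2 (border 'bb')
j=19 s[j]='a': π[19]=3 (border 'bba')
j=20 s[j]='a': π[20]=4 (border 'bbaa')
j=21 s[j]='a': k: 4→0; π[21]=0 (border '')
j=22 s[j]='a': π[22]=0 (border '')
j=23 s[j]='a': π[23]=0 (border '')
j=24 s[j]='b': π[24]=1 (border 'b')
j=25 s[j]='a': k: 1→0; π[25]=0 (border '')

[0, 1, 0, 0, 1, 0, 0, 1, 0, 0, 1, 2, 3, 4, 5, 2, 3, 1, 2, 3, 4, 0, 0, 0, 1, 0]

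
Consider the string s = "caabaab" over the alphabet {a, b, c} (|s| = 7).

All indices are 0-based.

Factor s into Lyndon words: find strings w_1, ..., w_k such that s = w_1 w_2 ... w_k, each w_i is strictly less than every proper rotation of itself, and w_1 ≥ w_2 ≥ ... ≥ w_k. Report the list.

emit factor 1: 'c' (i=0, period=1)
emit factor 2: 'aab' (i=1, period=3)
emit factor 3: 'aab' (i=4, period=3)

["c", "aab", "aab"]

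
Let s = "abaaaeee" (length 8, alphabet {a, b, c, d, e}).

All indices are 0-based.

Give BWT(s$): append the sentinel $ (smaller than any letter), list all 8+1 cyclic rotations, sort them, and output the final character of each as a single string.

rank  rotation   last
    0  $abaaaeee  e
    1  aaaeee$ab  b
    2  aaeee$aba  a
    3  abaaaeee$  $
    4  aeee$abaa  a
    5  baaaeee$a  a
    6  e$abaaaee  e
    7  ee$abaaae  e
    8  eee$abaaa  a

eba$aaeea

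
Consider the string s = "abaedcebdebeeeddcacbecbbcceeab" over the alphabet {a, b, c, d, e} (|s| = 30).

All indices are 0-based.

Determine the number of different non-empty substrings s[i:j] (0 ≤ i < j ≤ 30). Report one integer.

431

rank→(start, suffix):
  0 → (28, 'ab')
  1 → (0, 'abaedcebdebeeeddcacbecbbcceeab')
  2 → (17, 'acbecbbcceeab')
  3 → (2, 'aedcebdebeeeddcacbecbbcceeab')
  4 → (29, 'b')
  5 → (1, 'baedcebdebeeeddcacbecbbcceeab')
  6 → (22, 'bbcceeab')
  7 → (23, 'bcceeab')
  8 → (7, 'bdebeeeddcacbecbbcceeab')
  9 → (19, 'becbbcceeab')
  10 → (10, 'beeeddcacbecbbcceeab')
  11 → (16, 'cacbecbbcceeab')
  12 → (21, 'cbbcceeab')
  13 → (18, 'cbecbbcceeab')
  14 → (24, 'cceeab')
  15 → (5, 'cebdebeeeddcacbecbbcceeab')
  16 → (25, 'ceeab')
  17 → (15, 'dcacbecbbcceeab')
  18 → (4, 'dcebdebeeeddcacbecbbcceeab')
  19 → (14, 'ddcacbecbbcceeab')
  20 → (8, 'debeeeddcacbecbbcceeab')
  21 → (27, 'eab')
  22 → (6, 'ebdebeeeddcacbecbbcceeab')
  23 → (9, 'ebeeeddcacbecbbcceeab')
  24 → (20, 'ecbbcceeab')
  25 → (3, 'edcebdebeeeddcacbecbbcceeab')
  26 → (13, 'eddcacbecbbcceeab')
  27 → (26, 'eeab')
  28 → (12, 'eeddcacbecbbcceeab')
  29 → (11, 'eeeddcacbecbbcceeab')

SA = [28, 0, 17, 2, 29, 1, 22, 23, 7, 19, 10, 16, 21, 18, 24, 5, 25, 15, 4, 14, 8, 27, 6, 9, 20, 3, 13, 26, 12, 11]
[i] adj suffixes → lcp
  [1] 28/0 → 2 ('ab')
  [2] 0/17 → 1 ('a')
  [3] 17/2 → 1 ('a')
  [4] 2/29 → 0 ('')
  [5] 29/1 → 1 ('b')
  [6] 1/22 → 1 ('b')
  [7] 22/23 → 1 ('b')
  [8] 23/7 → 1 ('b')
  [9] 7/19 → 1 ('b')
  [10] 19/10 → 2 ('be')
  [11] 10/16 → 0 ('')
  [12] 16/21 → 1 ('c')
  [13] 21/18 → 2 ('cb')
  [14] 18/24 → 1 ('c')
  [15] 24/5 → 1 ('c')
  [16] 5/25 → 2 ('ce')
  [17] 25/15 → 0 ('')
  [18] 15/4 → 2 ('dc')
  [19] 4/14 → 1 ('d')
  [20] 14/8 → 1 ('d')
  [21] 8/27 → 0 ('')
  [22] 27/6 → 1 ('e')
  [23] 6/9 → 2 ('eb')
  [24] 9/20 → 1 ('e')
  [25] 20/3 → 1 ('e')
  [26] 3/13 → 2 ('ed')
  [27] 13/26 → 1 ('e')
  [28] 26/12 → 2 ('ee')
  [29] 12/11 → 2 ('ee')

n(n+1)/2 = 30·31/2 = 465
Σ LCP = 0 + 2 + 1 + 1 + 0 + 1 + 1 + 1 + 1 + 1 + 2 + 0 + 1 + 2 + 1 + 1 + 2 + 0 + 2 + 1 + 1 + 0 + 1 + 2 + 1 + 1 + 2 + 1 + 2 + 2 = 34
distinct = 465 − 34 = 431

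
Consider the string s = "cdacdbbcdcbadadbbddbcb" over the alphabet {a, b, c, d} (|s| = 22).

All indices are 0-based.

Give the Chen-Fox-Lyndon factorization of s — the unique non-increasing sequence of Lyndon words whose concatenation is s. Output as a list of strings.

["cd", "acdbbcdcbadadbbddbcb"]

emit factor 1: 'cd' (i=0, period=2)
emit factor 2: 'acdbbcdcbadadbbddbcb' (i=2, period=20)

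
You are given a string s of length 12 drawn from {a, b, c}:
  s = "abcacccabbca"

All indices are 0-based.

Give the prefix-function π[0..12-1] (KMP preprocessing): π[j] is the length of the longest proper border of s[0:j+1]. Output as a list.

π[0] = 0
j=1 s[j]='b': π[1]=0 (border '')
j=2 s[j]='c': π[2]=0 (border '')
j=3 s[j]='a': π[3]=1 (border 'a')
j=4 s[j]='c': k: 1→0; π[4]=0 (border '')
j=5 s[j]='c': π[5]=0 (border '')
j=6 s[j]='c': π[6]=0 (border '')
j=7 s[j]='a': π[7]=1 (border 'a')
j=8 s[j]='b': π[8]=2 (border 'ab')
j=9 s[j]='b': k: 2→0; π[9]=0 (border '')
j=10 s[j]='c': π[10]=0 (border '')
j=11 s[j]='a': π[11]=1 (border 'a')

[0, 0, 0, 1, 0, 0, 0, 1, 2, 0, 0, 1]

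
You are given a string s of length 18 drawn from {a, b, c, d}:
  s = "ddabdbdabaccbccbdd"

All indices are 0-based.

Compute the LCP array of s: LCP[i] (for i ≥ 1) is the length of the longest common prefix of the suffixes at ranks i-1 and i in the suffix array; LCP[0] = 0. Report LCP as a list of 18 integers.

rank→(start, suffix):
  0 → (7, 'abaccbccbdd')
  1 → (2, 'abdbdabaccbccbdd')
  2 → (9, 'accbccbdd')
  3 → (8, 'baccbccbdd')
  4 → (12, 'bccbdd')
  5 → (5, 'bdabaccbccbdd')
  6 → (3, 'bdbdabaccbccbdd')
  7 → (15, 'bdd')
  8 → (11, 'cbccbdd')
  9 → (14, 'cbdd')
  10 → (10, 'ccbccbdd')
  11 → (13, 'ccbdd')
  12 → (17, 'd')
  13 → (6, 'dabaccbccbdd')
  14 → (1, 'dabdbdabaccbccbdd')
  15 → (4, 'dbdabaccbccbdd')
  16 → (16, 'dd')
  17 → (0, 'ddabdbdabaccbccbdd')

SA = [7, 2, 9, 8, 12, 5, 3, 15, 11, 14, 10, 13, 17, 6, 1, 4, 16, 0]
rank  pair      lcp
   1  s[7:],s[2:]  2  'ab'
   2  s[2:],s[9:]  1  'a'
   3  s[9:],s[8:]  0  ''
   4  s[8:],s[12:]  1  'b'
   5  s[12:],s[5:]  1  'b'
   6  s[5:],s[3:]  2  'bd'
   7  s[3:],s[15:]  2  'bd'
   8  s[15:],s[11:]  0  ''
   9  s[11:],s[14:]  2  'cb'
  10  s[14:],s[10:]  1  'c'
  11  s[10:],s[13:]  3  'ccb'
  12  s[13:],s[17:]  0  ''
  13  s[17:],s[6:]  1  'd'
  14  s[6:],s[1:]  3  'dab'
  15  s[1:],s[4:]  1  'd'
  16  s[4:],s[16:]  1  'd'
  17  s[16:],s[0:]  2  'dd'

[0, 2, 1, 0, 1, 1, 2, 2, 0, 2, 1, 3, 0, 1, 3, 1, 1, 2]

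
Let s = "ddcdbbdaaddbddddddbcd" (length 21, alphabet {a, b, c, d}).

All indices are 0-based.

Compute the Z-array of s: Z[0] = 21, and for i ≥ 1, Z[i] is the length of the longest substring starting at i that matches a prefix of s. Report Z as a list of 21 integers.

Z[0]=21
i=1: fresh scan; Z[1]=1 extend→box=[1,2)
i=2: fresh scan; Z[2]=0
i=3: fresh scan; Z[3]=1 extend→box=[3,4)
i=4: fresh scan; Z[4]=0
i=5: fresh scan; Z[5]=0
i=6: fresh scan; Z[6]=1 extend→box=[6,7)
i=7: fresh scan; Z[7]=0
i=8: fresh scan; Z[8]=0
i=9: fresh scan; Z[9]=2 extend→box=[9,11)
i=10: min(r-i=1, Z[1]=1)=1; Z[10]=1
i=11: fresh scan; Z[11]=0
i=12: fresh scan; Z[12]=2 extend→box=[12,14)
i=13: min(r-i=1, Z[1]=1)=1; Z[13]=2 extend→box=[13,15)
i=14: min(r-i=1, Z[1]=1)=1; Z[14]=2 extend→box=[14,16)
i=15: min(r-i=1, Z[1]=1)=1; Z[15]=2 extend→box=[15,17)
i=16: min(r-i=1, Z[1]=1)=1; Z[16]=2 extend→box=[16,18)
i=17: min(r-i=1, Z[1]=1)=1; Z[17]=1
i=18: fresh scan; Z[18]=0
i=19: fresh scan; Z[19]=0
i=20: fresh scan; Z[20]=1 extend→box=[20,21)

[21, 1, 0, 1, 0, 0, 1, 0, 0, 2, 1, 0, 2, 2, 2, 2, 2, 1, 0, 0, 1]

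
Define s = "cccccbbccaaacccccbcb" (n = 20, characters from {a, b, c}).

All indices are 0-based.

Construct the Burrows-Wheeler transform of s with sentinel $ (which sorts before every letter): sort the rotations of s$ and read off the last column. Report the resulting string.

bcaacccbcbccbcccccc$a

rank  rotation               last
    0  $cccccbbccaaacccccbcb  b
    1  aaacccccbcb$cccccbbcc  c
    2  aacccccbcb$cccccbbcca  a
    3  acccccbcb$cccccbbccaa  a
    4  b$cccccbbccaaacccccbc  c
    5  bbccaaacccccbcb$ccccc  c
    6  bcb$cccccbbccaaaccccc  c
    7  bccaaacccccbcb$cccccb  b
    8  caaacccccbcb$cccccbbc  c
    9  cb$cccccbbccaaacccccb  b
   10  cbbccaaacccccbcb$cccc  c
   11  cbcb$cccccbbccaaacccc  c
   12  ccaaacccccbcb$cccccbb  b
   13  ccbbccaaacccccbcb$ccc  c
   14  ccbcb$cccccbbccaaaccc  c
   15  cccbbccaaacccccbcb$cc  c
   16  cccbcb$cccccbbccaaacc  c
   17  ccccbbccaaacccccbcb$c  c
   18  ccccbcb$cccccbbccaaac  c
   19  cccccbbccaaacccccbcb$  $
   20  cccccbcb$cccccbbccaaa  a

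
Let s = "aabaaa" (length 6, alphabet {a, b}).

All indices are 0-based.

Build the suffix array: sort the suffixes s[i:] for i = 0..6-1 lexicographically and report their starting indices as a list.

sorted suffixes:
  #0 SA[0]=5  'a'
  #1 SA[1]=4  'aa'
  #2 SA[2]=3  'aaa'
  #3 SA[3]=0  'aabaaa'
  #4 SA[4]=1  'abaaa'
  #5 SA[5]=2  'baaa'

[5, 4, 3, 0, 1, 2]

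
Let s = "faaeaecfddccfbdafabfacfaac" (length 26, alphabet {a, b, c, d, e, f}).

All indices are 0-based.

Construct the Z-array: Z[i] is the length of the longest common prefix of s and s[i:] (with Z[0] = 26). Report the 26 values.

[26, 0, 0, 0, 0, 0, 0, 1, 0, 0, 0, 0, 1, 0, 0, 0, 2, 0, 0, 2, 0, 0, 3, 0, 0, 0]

Z[0]=26
i=1: i≥r, start 0; Z[1]=0
i=2: i≥r, start 0; Z[2]=0
i=3: i≥r, start 0; Z[3]=0
i=4: i≥r, start 0; Z[4]=0
i=5: i≥r, start 0; Z[5]=0
i=6: i≥r, start 0; Z[6]=0
i=7: i≥r, start 0; Z[7]=1 scan→box=[7,8)
i=8: i≥r, start 0; Z[8]=0
i=9: i≥r, start 0; Z[9]=0
i=10: i≥r, start 0; Z[10]=0
i=11: i≥r, start 0; Z[11]=0
i=12: i≥r, start 0; Z[12]=1 scan→box=[12,13)
i=13: i≥r, start 0; Z[13]=0
i=14: i≥r, start 0; Z[14]=0
i=15: i≥r, start 0; Z[15]=0
i=16: i≥r, start 0; Z[16]=2 scan→box=[16,18)
i=17: min(r-i=1, Z[1]=0)=0; Z[17]=0
i=18: i≥r, start 0; Z[18]=0
i=19: i≥r, start 0; Z[19]=2 scan→box=[19,21)
i=20: min(r-i=1, Z[1]=0)=0; Z[20]=0
i=21: i≥r, start 0; Z[21]=0
i=22: i≥r, start 0; Z[22]=3 scan→box=[22,25)
i=23: min(r-i=2, Z[1]=0)=0; Z[23]=0
i=24: min(r-i=1, Z[2]=0)=0; Z[24]=0
i=25: i≥r, start 0; Z[25]=0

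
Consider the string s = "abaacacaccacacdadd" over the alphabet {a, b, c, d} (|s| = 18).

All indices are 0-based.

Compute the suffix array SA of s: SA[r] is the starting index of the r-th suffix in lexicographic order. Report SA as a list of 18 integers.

[2, 0, 3, 5, 10, 7, 12, 15, 1, 4, 9, 6, 11, 8, 13, 17, 14, 16]

rank | idx | suffix
   0 |   2 | aacacaccacacdadd
   1 |   0 | abaacacaccacacdadd
   2 |   3 | acacaccacacdadd
   3 |   5 | acaccacacdadd
   4 |  10 | acacdadd
   5 |   7 | accacacdadd
   6 |  12 | acdadd
   7 |  15 | add
   8 |   1 | baacacaccacacdadd
   9 |   4 | cacaccacacdadd
  10 |   9 | cacacdadd
  11 |   6 | caccacacdadd
  12 |  11 | cacdadd
  13 |   8 | ccacacdadd
  14 |  13 | cdadd
  15 |  17 | d
  16 |  14 | dadd
  17 |  16 | dd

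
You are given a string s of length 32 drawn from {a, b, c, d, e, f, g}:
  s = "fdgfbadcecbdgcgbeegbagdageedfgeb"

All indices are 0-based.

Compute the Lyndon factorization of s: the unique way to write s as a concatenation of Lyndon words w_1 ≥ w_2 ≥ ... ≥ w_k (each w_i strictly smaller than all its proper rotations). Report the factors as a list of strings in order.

["f", "dgf", "b", "adcecbdgcgbeegbagdageedfgeb"]

emit factor 1: 'f' (i=0, period=1)
emit factor 2: 'dgf' (i=1, period=3)
emit factor 3: 'b' (i=4, period=1)
emit factor 4: 'adcecbdgcgbeegbagdageedfgeb' (i=5, period=27)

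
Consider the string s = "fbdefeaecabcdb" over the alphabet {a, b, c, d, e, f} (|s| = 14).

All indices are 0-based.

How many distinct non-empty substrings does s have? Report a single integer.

97

sorted suffixes:
  #0 SA[0]=9  'abcdb'
  #1 SA[1]=6  'aecabcdb'
  #2 SA[2]=13  'b'
  #3 SA[3]=10  'bcdb'
  #4 SA[4]=1  'bdefeaecabcdb'
  #5 SA[5]=8  'cabcdb'
  #6 SA[6]=11  'cdb'
  #7 SA[7]=12  'db'
  #8 SA[8]=2  'defeaecabcdb'
  #9 SA[9]=5  'eaecabcdb'
  #10 SA[10]=7  'ecabcdb'
  #11 SA[11]=3  'efeaecabcdb'
  #12 SA[12]=0  'fbdefeaecabcdb'
  #13 SA[13]=4  'feaecabcdb'

SA = [9, 6, 13, 10, 1, 8, 11, 12, 2, 5, 7, 3, 0, 4]
[i] adj suffixes → lcp
  [1] 9/6 → 1 ('a')
  [2] 6/13 → 0 ('')
  [3] 13/10 → 1 ('b')
  [4] 10/1 → 1 ('b')
  [5] 1/8 → 0 ('')
  [6] 8/11 → 1 ('c')
  [7] 11/12 → 0 ('')
  [8] 12/2 → 1 ('d')
  [9] 2/5 → 0 ('')
  [10] 5/7 → 1 ('e')
  [11] 7/3 → 1 ('e')
  [12] 3/0 → 0 ('')
  [13] 0/4 → 1 ('f')

n(n+1)/2 = 14·15/2 = 105
Σ LCP = 0 + 1 + 0 + 1 + 1 + 0 + 1 + 0 + 1 + 0 + 1 + 1 + 0 + 1 = 8
distinct = 105 − 8 = 97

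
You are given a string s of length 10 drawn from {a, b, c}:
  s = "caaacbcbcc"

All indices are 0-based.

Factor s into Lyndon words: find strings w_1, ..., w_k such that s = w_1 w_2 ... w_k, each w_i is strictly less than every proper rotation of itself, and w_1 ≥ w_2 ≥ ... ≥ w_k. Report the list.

["c", "aaacbcbcc"]

emit factor 1: 'c' (i=0, period=1)
emit factor 2: 'aaacbcbcc' (i=1, period=9)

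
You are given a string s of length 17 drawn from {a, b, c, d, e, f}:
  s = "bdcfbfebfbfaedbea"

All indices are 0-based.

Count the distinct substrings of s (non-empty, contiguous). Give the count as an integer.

138

rank→(start, suffix):
  0 → (16, 'a')
  1 → (11, 'aedbea')
  2 → (0, 'bdcfbfebfbfaedbea')
  3 → (14, 'bea')
  4 → (9, 'bfaedbea')
  5 → (7, 'bfbfaedbea')
  6 → (4, 'bfebfbfaedbea')
  7 → (2, 'cfbfebfbfaedbea')
  8 → (13, 'dbea')
  9 → (1, 'dcfbfebfbfaedbea')
  10 → (15, 'ea')
  11 → (6, 'ebfbfaedbea')
  12 → (12, 'edbea')
  13 → (10, 'faedbea')
  14 → (8, 'fbfaedbea')
  15 → (3, 'fbfebfbfaedbea')
  16 → (5, 'febfbfaedbea')

SA = [16, 11, 0, 14, 9, 7, 4, 2, 13, 1, 15, 6, 12, 10, 8, 3, 5]
[i] adj suffixes → lcp
  [1] 16/11 → 1 ('a')
  [2] 11/0 → 0 ('')
  [3] 0/14 → 1 ('b')
  [4] 14/9 → 1 ('b')
  [5] 9/7 → 2 ('bf')
  [6] 7/4 → 2 ('bf')
  [7] 4/2 → 0 ('')
  [8] 2/13 → 0 ('')
  [9] 13/1 → 1 ('d')
  [10] 1/15 → 0 ('')
  [11] 15/6 → 1 ('e')
  [12] 6/12 → 1 ('e')
  [13] 12/10 → 0 ('')
  [14] 10/8 → 1 ('f')
  [15] 8/3 → 3 ('fbf')
  [16] 3/5 → 1 ('f')

n(n+1)/2 = 17·18/2 = 153
Σ LCP = 0 + 1 + 0 + 1 + 1 + 2 + 2 + 0 + 0 + 1 + 0 + 1 + 1 + 0 + 1 + 3 + 1 = 15
distinct = 153 − 15 = 138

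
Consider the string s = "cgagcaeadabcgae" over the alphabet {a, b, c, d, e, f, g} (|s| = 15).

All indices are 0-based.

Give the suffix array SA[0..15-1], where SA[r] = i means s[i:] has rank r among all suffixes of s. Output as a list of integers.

rank→(start, suffix):
  0 → (9, 'abcgae')
  1 → (7, 'adabcgae')
  2 → (13, 'ae')
  3 → (5, 'aeadabcgae')
  4 → (2, 'agcaeadabcgae')
  5 → (10, 'bcgae')
  6 → (4, 'caeadabcgae')
  7 → (11, 'cgae')
  8 → (0, 'cgagcaeadabcgae')
  9 → (8, 'dabcgae')
  10 → (14, 'e')
  11 → (6, 'eadabcgae')
  12 → (12, 'gae')
  13 → (1, 'gagcaeadabcgae')
  14 → (3, 'gcaeadabcgae')

[9, 7, 13, 5, 2, 10, 4, 11, 0, 8, 14, 6, 12, 1, 3]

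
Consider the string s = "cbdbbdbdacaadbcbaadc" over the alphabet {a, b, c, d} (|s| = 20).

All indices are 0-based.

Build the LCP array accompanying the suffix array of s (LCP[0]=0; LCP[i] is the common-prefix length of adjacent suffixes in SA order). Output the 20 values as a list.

[0, 3, 1, 1, 2, 0, 1, 1, 1, 2, 3, 0, 1, 1, 2, 0, 1, 2, 2, 1]

sorted suffixes:
  #0 SA[0]=10  'aadbcbaadc'
  #1 SA[1]=16  'aadc'
  #2 SA[2]=8  'acaadbcbaadc'
  #3 SA[3]=11  'adbcbaadc'
  #4 SA[4]=17  'adc'
  #5 SA[5]=15  'baadc'
  #6 SA[6]=3  'bbdbdacaadbcbaadc'
  #7 SA[7]=13  'bcbaadc'
  #8 SA[8]=6  'bdacaadbcbaadc'
  #9 SA[9]=1  'bdbbdbdacaadbcbaadc'
  #10 SA[10]=4  'bdbdacaadbcbaadc'
  #11 SA[11]=19  'c'
  #12 SA[12]=9  'caadbcbaadc'
  #13 SA[13]=14  'cbaadc'
  #14 SA[14]=0  'cbdbbdbdacaadbcbaadc'
  #15 SA[15]=7  'dacaadbcbaadc'
  #16 SA[16]=2  'dbbdbdacaadbcbaadc'
  #17 SA[17]=12  'dbcbaadc'
  #18 SA[18]=5  'dbdacaadbcbaadc'
  #19 SA[19]=18  'dc'

SA = [10, 16, 8, 11, 17, 15, 3, 13, 6, 1, 4, 19, 9, 14, 0, 7, 2, 12, 5, 18]
rank  pair      lcp
   1  s[10:],s[16:]  3  'aad'
   2  s[16:],s[8:]  1  'a'
   3  s[8:],s[11:]  1  'a'
   4  s[11:],s[17:]  2  'ad'
   5  s[17:],s[15:]  0  ''
   6  s[15:],s[3:]  1  'b'
   7  s[3:],s[13:]  1  'b'
   8  s[13:],s[6:]  1  'b'
   9  s[6:],s[1:]  2  'bd'
  10  s[1:],s[4:]  3  'bdb'
  11  s[4:],s[19:]  0  ''
  12  s[19:],s[9:]  1  'c'
  13  s[9:],s[14:]  1  'c'
  14  s[14:],s[0:]  2  'cb'
  15  s[0:],s[7:]  0  ''
  16  s[7:],s[2:]  1  'd'
  17  s[2:],s[12:]  2  'db'
  18  s[12:],s[5:]  2  'db'
  19  s[5:],s[18:]  1  'd'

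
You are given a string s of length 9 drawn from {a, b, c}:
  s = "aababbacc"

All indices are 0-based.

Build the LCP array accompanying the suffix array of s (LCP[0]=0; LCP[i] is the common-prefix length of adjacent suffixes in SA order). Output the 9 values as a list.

rank→(start, suffix):
  0 → (0, 'aababbacc')
  1 → (1, 'ababbacc')
  2 → (3, 'abbacc')
  3 → (6, 'acc')
  4 → (2, 'babbacc')
  5 → (5, 'bacc')
  6 → (4, 'bbacc')
  7 → (8, 'c')
  8 → (7, 'cc')

SA = [0, 1, 3, 6, 2, 5, 4, 8, 7]
[i] adj suffixes → lcp
  [1] 0/1 → 1 ('a')
  [2] 1/3 → 2 ('ab')
  [3] 3/6 → 1 ('a')
  [4] 6/2 → 0 ('')
  [5] 2/5 → 2 ('ba')
  [6] 5/4 → 1 ('b')
  [7] 4/8 → 0 ('')
  [8] 8/7 → 1 ('c')

[0, 1, 2, 1, 0, 2, 1, 0, 1]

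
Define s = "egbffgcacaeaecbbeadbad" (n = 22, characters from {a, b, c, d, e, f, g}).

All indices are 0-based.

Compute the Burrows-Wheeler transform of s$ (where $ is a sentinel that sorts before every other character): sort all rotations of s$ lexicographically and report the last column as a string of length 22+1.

rank  rotation                 last
    0  $egbffgcacaeaecbbeadbad  d
    1  acaeaecbbeadbad$egbffgc  c
    2  ad$egbffgcacaeaecbbeadb  b
    3  adbad$egbffgcacaeaecbbe  e
    4  aeaecbbeadbad$egbffgcac  c
    5  aecbbeadbad$egbffgcacae  e
    6  bad$egbffgcacaeaecbbead  d
    7  bbeadbad$egbffgcacaeaec  c
    8  beadbad$egbffgcacaeaecb  b
    9  bffgcacaeaecbbeadbad$eg  g
   10  cacaeaecbbeadbad$egbffg  g
   11  caeaecbbeadbad$egbffgca  a
   12  cbbeadbad$egbffgcacaeae  e
   13  d$egbffgcacaeaecbbeadba  a
   14  dbad$egbffgcacaeaecbbea  a
   15  eadbad$egbffgcacaeaecbb  b
   16  eaecbbeadbad$egbffgcaca  a
   17  ecbbeadbad$egbffgcacaea  a
   18  egbffgcacaeaecbbeadbad$  $
   19  ffgcacaeaecbbeadbad$egb  b
   20  fgcacaeaecbbeadbad$egbf  f
   21  gbffgcacaeaecbbeadbad$e  e
   22  gcacaeaecbbeadbad$egbff  f

dcbecedcbggaeaabaa$bfef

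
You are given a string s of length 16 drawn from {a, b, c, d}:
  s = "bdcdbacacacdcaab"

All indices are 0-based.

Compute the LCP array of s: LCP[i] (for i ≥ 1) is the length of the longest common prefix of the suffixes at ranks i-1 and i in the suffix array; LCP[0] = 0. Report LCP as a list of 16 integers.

sorted suffixes:
  #0 SA[0]=13  'aab'
  #1 SA[1]=14  'ab'
  #2 SA[2]=5  'acacacdcaab'
  #3 SA[3]=7  'acacdcaab'
  #4 SA[4]=9  'acdcaab'
  #5 SA[5]=15  'b'
  #6 SA[6]=4  'bacacacdcaab'
  #7 SA[7]=0  'bdcdbacacacdcaab'
  #8 SA[8]=12  'caab'
  #9 SA[9]=6  'cacacdcaab'
  #10 SA[10]=8  'cacdcaab'
  #11 SA[11]=2  'cdbacacacdcaab'
  #12 SA[12]=10  'cdcaab'
  #13 SA[13]=3  'dbacacacdcaab'
  #14 SA[14]=11  'dcaab'
  #15 SA[15]=1  'dcdbacacacdcaab'

SA = [13, 14, 5, 7, 9, 15, 4, 0, 12, 6, 8, 2, 10, 3, 11, 1]
[i] adj suffixes → lcp
  [1] 13/14 → 1 ('a')
  [2] 14/5 → 1 ('a')
  [3] 5/7 → 4 ('acac')
  [4] 7/9 → 2 ('ac')
  [5] 9/15 → 0 ('')
  [6] 15/4 → 1 ('b')
  [7] 4/0 → 1 ('b')
  [8] 0/12 → 0 ('')
  [9] 12/6 → 2 ('ca')
  [10] 6/8 → 3 ('cac')
  [11] 8/2 → 1 ('c')
  [12] 2/10 → 2 ('cd')
  [13] 10/3 → 0 ('')
  [14] 3/11 → 1 ('d')
  [15] 11/1 → 2 ('dc')

[0, 1, 1, 4, 2, 0, 1, 1, 0, 2, 3, 1, 2, 0, 1, 2]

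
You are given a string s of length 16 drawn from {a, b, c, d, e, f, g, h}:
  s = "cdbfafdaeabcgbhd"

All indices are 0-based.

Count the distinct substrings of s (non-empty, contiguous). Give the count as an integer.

128

rank | idx | suffix
   0 |   9 | abcgbhd
   1 |   7 | aeabcgbhd
   2 |   4 | afdaeabcgbhd
   3 |  10 | bcgbhd
   4 |   2 | bfafdaeabcgbhd
   5 |  13 | bhd
   6 |   0 | cdbfafdaeabcgbhd
   7 |  11 | cgbhd
   8 |  15 | d
   9 |   6 | daeabcgbhd
  10 |   1 | dbfafdaeabcgbhd
  11 |   8 | eabcgbhd
  12 |   3 | fafdaeabcgbhd
  13 |   5 | fdaeabcgbhd
  14 |  12 | gbhd
  15 |  14 | hd

SA = [9, 7, 4, 10, 2, 13, 0, 11, 15, 6, 1, 8, 3, 5, 12, 14]
[i] adj suffixes → lcp
  [1] 9/7 → 1 ('a')
  [2] 7/4 → 1 ('a')
  [3] 4/10 → 0 ('')
  [4] 10/2 → 1 ('b')
  [5] 2/13 → 1 ('b')
  [6] 13/0 → 0 ('')
  [7] 0/11 → 1 ('c')
  [8] 11/15 → 0 ('')
  [9] 15/6 → 1 ('d')
  [10] 6/1 → 1 ('d')
  [11] 1/8 → 0 ('')
  [12] 8/3 → 0 ('')
  [13] 3/5 → 1 ('f')
  [14] 5/12 → 0 ('')
  [15] 12/14 → 0 ('')

n(n+1)/2 = 16·17/2 = 136
Σ LCP = 0 + 1 + 1 + 0 + 1 + 1 + 0 + 1 + 0 + 1 + 1 + 0 + 0 + 1 + 0 + 0 = 8
distinct = 136 − 8 = 128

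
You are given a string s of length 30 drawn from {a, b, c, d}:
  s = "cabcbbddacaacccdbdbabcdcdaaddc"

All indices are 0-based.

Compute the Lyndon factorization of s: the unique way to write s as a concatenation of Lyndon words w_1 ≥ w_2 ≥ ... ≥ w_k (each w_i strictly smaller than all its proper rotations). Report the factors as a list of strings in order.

["c", "abcbbddac", "aacccdbdbabcdcdaaddc"]

emit factor 1: 'c' (i=0, period=1)
emit factor 2: 'abcbbddac' (i=1, period=9)
emit factor 3: 'aacccdbdbabcdcdaaddc' (i=10, period=20)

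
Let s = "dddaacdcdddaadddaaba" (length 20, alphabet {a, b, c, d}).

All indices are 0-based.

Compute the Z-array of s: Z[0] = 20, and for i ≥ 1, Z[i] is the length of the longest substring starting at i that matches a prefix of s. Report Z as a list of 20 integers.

Z[0]=20
i=1: fresh scan; Z[1]=2 extend→box=[1,3)
i=2: min(r-i=1, Z[1]=2)=1; Z[2]=1
i=3: fresh scan; Z[3]=0
i=4: fresh scan; Z[4]=0
i=5: fresh scan; Z[5]=0
i=6: fresh scan; Z[6]=1 extend→box=[6,7)
i=7: fresh scan; Z[7]=0
i=8: fresh scan; Z[8]=5 extend→box=[8,13)
i=9: min(r-i=4, Z[1]=2)=2; Z[9]=2
i=10: min(r-i=3, Z[2]=1)=1; Z[10]=1
i=11: min(r-i=2, Z[3]=0)=0; Z[11]=0
i=12: min(r-i=1, Z[4]=0)=0; Z[12]=0
i=13: fresh scan; Z[13]=5 extend→box=[13,18)
i=14: min(r-i=4, Z[1]=2)=2; Z[14]=2
i=15: min(r-i=3, Z[2]=1)=1; Z[15]=1
i=16: min(r-i=2, Z[3]=0)=0; Z[16]=0
i=17: min(r-i=1, Z[4]=0)=0; Z[17]=0
i=18: fresh scan; Z[18]=0
i=19: fresh scan; Z[19]=0

[20, 2, 1, 0, 0, 0, 1, 0, 5, 2, 1, 0, 0, 5, 2, 1, 0, 0, 0, 0]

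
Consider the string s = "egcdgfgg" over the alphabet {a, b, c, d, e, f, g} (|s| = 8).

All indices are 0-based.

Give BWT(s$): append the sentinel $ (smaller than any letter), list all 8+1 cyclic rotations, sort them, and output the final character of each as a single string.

ggc$ggedf

rank  rotation   last
    0  $egcdgfgg  g
    1  cdgfgg$eg  g
    2  dgfgg$egc  c
    3  egcdgfgg$  $
    4  fgg$egcdg  g
    5  g$egcdgfg  g
    6  gcdgfgg$e  e
    7  gfgg$egcd  d
    8  gg$egcdgf  f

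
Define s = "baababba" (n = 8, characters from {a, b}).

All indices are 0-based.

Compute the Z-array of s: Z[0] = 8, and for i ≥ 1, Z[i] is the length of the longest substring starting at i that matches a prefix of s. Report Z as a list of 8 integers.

[8, 0, 0, 2, 0, 1, 2, 0]

Z[0]=8
i=1: fresh scan; Z[1]=0
i=2: fresh scan; Z[2]=0
i=3: fresh scan; Z[3]=2 scan→box=[3,5)
i=4: min(r-i=1, Z[1]=0)=0; Z[4]=0
i=5: fresh scan; Z[5]=1 scan→box=[5,6)
i=6: fresh scan; Z[6]=2 scan→box=[6,8)
i=7: min(r-i=1, Z[1]=0)=0; Z[7]=0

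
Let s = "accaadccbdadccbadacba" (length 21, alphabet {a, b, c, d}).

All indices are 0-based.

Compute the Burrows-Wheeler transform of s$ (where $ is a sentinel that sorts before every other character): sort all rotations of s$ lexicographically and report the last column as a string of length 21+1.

rank  rotation                last
    0  $accaadccbdadccbadacba  a
    1  a$accaadccbdadccbadacb  b
    2  aadccbdadccbadacba$acc  c
    3  acba$accaadccbdadccbad  d
    4  accaadccbdadccbadacba$  $
    5  adacba$accaadccbdadccb  b
    6  adccbadacba$accaadccbd  d
    7  adccbdadccbadacba$acca  a
    8  ba$accaadccbdadccbadac  c
    9  badacba$accaadccbdadcc  c
   10  bdadccbadacba$accaadcc  c
   11  caadccbdadccbadacba$ac  c
   12  cba$accaadccbdadccbada  a
   13  cbadacba$accaadccbdadc  c
   14  cbdadccbadacba$accaadc  c
   15  ccaadccbdadccbadacba$a  a
   16  ccbadacba$accaadccbdad  d
   17  ccbdadccbadacba$accaad  d
   18  dacba$accaadccbdadccba  a
   19  dadccbadacba$accaadccb  b
   20  dccbadacba$accaadccbda  a
   21  dccbdadccbadacba$accaa  a

abcd$bdaccccaccaddabaa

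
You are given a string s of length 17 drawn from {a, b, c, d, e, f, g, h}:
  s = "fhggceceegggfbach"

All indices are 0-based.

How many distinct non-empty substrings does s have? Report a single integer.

140

sorted suffixes:
  #0 SA[0]=14  'ach'
  #1 SA[1]=13  'bach'
  #2 SA[2]=4  'ceceegggfbach'
  #3 SA[3]=6  'ceegggfbach'
  #4 SA[4]=15  'ch'
  #5 SA[5]=5  'eceegggfbach'
  #6 SA[6]=7  'eegggfbach'
  #7 SA[7]=8  'egggfbach'
  #8 SA[8]=12  'fbach'
  #9 SA[9]=0  'fhggceceegggfbach'
  #10 SA[10]=3  'gceceegggfbach'
  #11 SA[11]=11  'gfbach'
  #12 SA[12]=2  'ggceceegggfbach'
  #13 SA[13]=10  'ggfbach'
  #14 SA[14]=9  'gggfbach'
  #15 SA[15]=16  'h'
  #16 SA[16]=1  'hggceceegggfbach'

SA = [14, 13, 4, 6, 15, 5, 7, 8, 12, 0, 3, 11, 2, 10, 9, 16, 1]
[i] adj suffixes → lcp
  [1] 14/13 → 0 ('')
  [2] 13/4 → 0 ('')
  [3] 4/6 → 2 ('ce')
  [4] 6/15 → 1 ('c')
  [5] 15/5 → 0 ('')
  [6] 5/7 → 1 ('e')
  [7] 7/8 → 1 ('e')
  [8] 8/12 → 0 ('')
  [9] 12/0 → 1 ('f')
  [10] 0/3 → 0 ('')
  [11] 3/11 → 1 ('g')
  [12] 11/2 → 1 ('g')
  [13] 2/10 → 2 ('gg')
  [14] 10/9 → 2 ('gg')
  [15] 9/16 → 0 ('')
  [16] 16/1 → 1 ('h')

n(n+1)/2 = 17·18/2 = 153
Σ LCP = 0 + 0 + 0 + 2 + 1 + 0 + 1 + 1 + 0 + 1 + 0 + 1 + 1 + 2 + 2 + 0 + 1 = 13
distinct = 153 − 13 = 140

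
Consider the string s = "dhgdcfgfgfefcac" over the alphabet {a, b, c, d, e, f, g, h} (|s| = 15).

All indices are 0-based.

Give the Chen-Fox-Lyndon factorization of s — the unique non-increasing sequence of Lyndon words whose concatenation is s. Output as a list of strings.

emit factor 1: 'dhg' (i=0, period=3)
emit factor 2: 'd' (i=3, period=1)
emit factor 3: 'cfgfgfef' (i=4, period=8)
emit factor 4: 'c' (i=12, period=1)
emit factor 5: 'ac' (i=13, period=2)

["dhg", "d", "cfgfgfef", "c", "ac"]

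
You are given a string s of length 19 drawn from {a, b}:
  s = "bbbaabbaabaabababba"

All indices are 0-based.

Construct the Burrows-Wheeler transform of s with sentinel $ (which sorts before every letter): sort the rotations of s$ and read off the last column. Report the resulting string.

abbbbaabbabbabaaaab$

rank  rotation              last
    0  $bbbaabbaabaabababba  a
    1  a$bbbaabbaabaabababb  b
    2  aabaabababba$bbbaabb  b
    3  aabababba$bbbaabbaab  b
    4  aabbaabaabababba$bbb  b
    5  abaabababba$bbbaabba  a
    6  abababba$bbbaabbaaba  a
    7  ababba$bbbaabbaabaab  b
    8  abba$bbbaabbaabaabab  b
    9  abbaabaabababba$bbba  a
   10  ba$bbbaabbaabaababab  b
   11  baabaabababba$bbbaab  b
   12  baabababba$bbbaabbaa  a
   13  baabbaabaabababba$bb  b
   14  bababba$bbbaabbaabaa  a
   15  babba$bbbaabbaabaaba  a
   16  bba$bbbaabbaabaababa  a
   17  bbaabaabababba$bbbaa  a
   18  bbaabbaabaabababba$b  b
   19  bbbaabbaabaabababba$  $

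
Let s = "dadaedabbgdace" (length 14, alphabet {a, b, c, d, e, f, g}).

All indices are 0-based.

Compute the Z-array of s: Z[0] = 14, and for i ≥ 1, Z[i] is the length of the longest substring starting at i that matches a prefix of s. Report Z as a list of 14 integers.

[14, 0, 2, 0, 0, 2, 0, 0, 0, 0, 2, 0, 0, 0]

Z[0]=14
i=1: i≥r, start 0; Z[1]=0
i=2: i≥r, start 0; Z[2]=2 extend→box=[2,4)
i=3: min(r-i=1, Z[1]=0)=0; Z[3]=0
i=4: i≥r, start 0; Z[4]=0
i=5: i≥r, start 0; Z[5]=2 extend→box=[5,7)
i=6: min(r-i=1, Z[1]=0)=0; Z[6]=0
i=7: i≥r, start 0; Z[7]=0
i=8: i≥r, start 0; Z[8]=0
i=9: i≥r, start 0; Z[9]=0
i=10: i≥r, start 0; Z[10]=2 extend→box=[10,12)
i=11: min(r-i=1, Z[1]=0)=0; Z[11]=0
i=12: i≥r, start 0; Z[12]=0
i=13: i≥r, start 0; Z[13]=0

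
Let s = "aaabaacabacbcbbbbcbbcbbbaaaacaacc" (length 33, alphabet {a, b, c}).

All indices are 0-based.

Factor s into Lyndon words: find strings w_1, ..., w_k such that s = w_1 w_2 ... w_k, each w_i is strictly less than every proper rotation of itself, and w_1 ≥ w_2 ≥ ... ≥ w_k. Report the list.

["aaabaacabacbcbbbbcbbcbbb", "aaaacaacc"]

emit factor 1: 'aaabaacabacbcbbbbcbbcbbb' (i=0, period=24)
emit factor 2: 'aaaacaacc' (i=24, period=9)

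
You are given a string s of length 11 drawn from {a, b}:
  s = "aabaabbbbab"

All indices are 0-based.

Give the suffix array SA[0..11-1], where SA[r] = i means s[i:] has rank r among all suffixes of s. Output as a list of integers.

sorted suffixes:
  #0 SA[0]=0  'aabaabbbbab'
  #1 SA[1]=3  'aabbbbab'
  #2 SA[2]=9  'ab'
  #3 SA[3]=1  'abaabbbbab'
  #4 SA[4]=4  'abbbbab'
  #5 SA[5]=10  'b'
  #6 SA[6]=2  'baabbbbab'
  #7 SA[7]=8  'bab'
  #8 SA[8]=7  'bbab'
  #9 SA[9]=6  'bbbab'
  #10 SA[10]=5  'bbbbab'

[0, 3, 9, 1, 4, 10, 2, 8, 7, 6, 5]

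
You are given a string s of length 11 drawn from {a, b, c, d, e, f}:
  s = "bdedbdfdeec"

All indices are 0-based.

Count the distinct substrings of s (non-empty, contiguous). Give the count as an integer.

sorted suffixes:
  #0 SA[0]=0  'bdedbdfdeec'
  #1 SA[1]=4  'bdfdeec'
  #2 SA[2]=10  'c'
  #3 SA[3]=3  'dbdfdeec'
  #4 SA[4]=1  'dedbdfdeec'
  #5 SA[5]=7  'deec'
  #6 SA[6]=5  'dfdeec'
  #7 SA[7]=9  'ec'
  #8 SA[8]=2  'edbdfdeec'
  #9 SA[9]=8  'eec'
  #10 SA[10]=6  'fdeec'

SA = [0, 4, 10, 3, 1, 7, 5, 9, 2, 8, 6]
rank  pair      lcp
   1  s[0:],s[4:]  2  'bd'
   2  s[4:],s[10:]  0  ''
   3  s[10:],s[3:]  0  ''
   4  s[3:],s[1:]  1  'd'
   5  s[1:],s[7:]  2  'de'
   6  s[7:],s[5:]  1  'd'
   7  s[5:],s[9:]  0  ''
   8  s[9:],s[2:]  1  'e'
   9  s[2:],s[8:]  1  'e'
  10  s[8:],s[6:]  0  ''

n(n+1)/2 = 11·12/2 = 66
Σ LCP = 0 + 2 + 0 + 0 + 1 + 2 + 1 + 0 + 1 + 1 + 0 = 8
distinct = 66 − 8 = 58

58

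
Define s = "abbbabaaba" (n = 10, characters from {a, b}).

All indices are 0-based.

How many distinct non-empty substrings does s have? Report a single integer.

rank→(start, suffix):
  0 → (9, 'a')
  1 → (6, 'aaba')
  2 → (7, 'aba')
  3 → (4, 'abaaba')
  4 → (0, 'abbbabaaba')
  5 → (8, 'ba')
  6 → (5, 'baaba')
  7 → (3, 'babaaba')
  8 → (2, 'bbabaaba')
  9 → (1, 'bbbabaaba')

SA = [9, 6, 7, 4, 0, 8, 5, 3, 2, 1]
i: (SA[i-1],SA[i]) lcp shared
  1: (9,6) 1 'a'
  2: (6,7) 1 'a'
  3: (7,4) 3 'aba'
  4: (4,0) 2 'ab'
  5: (0,8) 0 ''
  6: (8,5) 2 'ba'
  7: (5,3) 2 'ba'
  8: (3,2) 1 'b'
  9: (2,1) 2 'bb'

n(n+1)/2 = 10·11/2 = 55
Σ LCP = 0 + 1 + 1 + 3 + 2 + 0 + 2 + 2 + 1 + 2 = 14
distinct = 55 − 14 = 41

41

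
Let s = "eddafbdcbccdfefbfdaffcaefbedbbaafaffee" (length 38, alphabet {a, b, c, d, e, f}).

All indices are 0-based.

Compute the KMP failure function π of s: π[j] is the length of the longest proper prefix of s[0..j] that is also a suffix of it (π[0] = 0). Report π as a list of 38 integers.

[0, 0, 0, 0, 0, 0, 0, 0, 0, 0, 0, 0, 0, 1, 0, 0, 0, 0, 0, 0, 0, 0, 0, 1, 0, 0, 1, 2, 0, 0, 0, 0, 0, 0, 0, 0, 1, 1]

π[0] = 0
j=1 s[j]='d': π[1]=0 (border '')
j=2 s[j]='d': π[2]=0 (border '')
j=3 s[j]='a': π[3]=0 (border '')
j=4 s[j]='f': π[4]=0 (border '')
j=5 s[j]='b': π[5]=0 (border '')
j=6 s[j]='d': π[6]=0 (border '')
j=7 s[j]='c': π[7]=0 (border '')
j=8 s[j]='b': π[8]=0 (border '')
j=9 s[j]='c': π[9]=0 (border '')
j=10 s[j]='c': π[10]=0 (border '')
j=11 s[j]='d': π[11]=0 (border '')
j=12 s[j]='f': π[12]=0 (border '')
j=13 s[j]='e': π[13]=1 (border 'e')
j=14 s[j]='f': k: 1→0; π[14]=0 (border '')
j=15 s[j]='b': π[15]=0 (border '')
j=16 s[j]='f': π[16]=0 (border '')
j=17 s[j]='d': π[17]=0 (border '')
j=18 s[j]='a': π[18]=0 (border '')
j=19 s[j]='f': π[19]=0 (border '')
j=20 s[j]='f': π[20]=0 (border '')
j=21 s[j]='c': π[21]=0 (border '')
j=22 s[j]='a': π[22]=0 (border '')
j=23 s[j]='e': π[23]=1 (border 'e')
j=24 s[j]='f': k: 1→0; π[24]=0 (border '')
j=25 s[j]='b': π[25]=0 (border '')
j=26 s[j]='e': π[26]=1 (border 'e')
j=27 s[j]='d': π[27]=2 (border 'ed')
j=28 s[j]='b': k: 2→0; π[28]=0 (border '')
j=29 s[j]='b': π[29]=0 (border '')
j=30 s[j]='a': π[30]=0 (border '')
j=31 s[j]='a': π[31]=0 (border '')
j=32 s[j]='f': π[32]=0 (border '')
j=33 s[j]='a': π[33]=0 (border '')
j=34 s[j]='f': π[34]=0 (border '')
j=35 s[j]='f': π[35]=0 (border '')
j=36 s[j]='e': π[36]=1 (border 'e')
j=37 s[j]='e': k: 1→0; π[37]=1 (border 'e')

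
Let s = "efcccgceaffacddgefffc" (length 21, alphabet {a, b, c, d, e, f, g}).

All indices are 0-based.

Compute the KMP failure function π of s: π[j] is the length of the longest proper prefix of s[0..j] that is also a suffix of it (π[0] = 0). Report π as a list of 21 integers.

π[0] = 0
j=1 s[j]='f': π[1]=0 (border '')
j=2 s[j]='c': π[2]=0 (border '')
j=3 s[j]='c': π[3]=0 (border '')
j=4 s[j]='c': π[4]=0 (border '')
j=5 s[j]='g': π[5]=0 (border '')
j=6 s[j]='c': π[6]=0 (border '')
j=7 s[j]='e': π[7]=1 (border 'e')
j=8 s[j]='a': k: 1→0; π[8]=0 (border '')
j=9 s[j]='f': π[9]=0 (border '')
j=10 s[j]='f': π[10]=0 (border '')
j=11 s[j]='a': π[11]=0 (border '')
j=12 s[j]='c': π[12]=0 (border '')
j=13 s[j]='d': π[13]=0 (border '')
j=14 s[j]='d': π[14]=0 (border '')
j=15 s[j]='g': π[15]=0 (border '')
j=16 s[j]='e': π[16]=1 (border 'e')
j=17 s[j]='f': π[17]=2 (border 'ef')
j=18 s[j]='f': k: 2→0; π[18]=0 (border '')
j=19 s[j]='f': π[19]=0 (border '')
j=20 s[j]='c': π[20]=0 (border '')

[0, 0, 0, 0, 0, 0, 0, 1, 0, 0, 0, 0, 0, 0, 0, 0, 1, 2, 0, 0, 0]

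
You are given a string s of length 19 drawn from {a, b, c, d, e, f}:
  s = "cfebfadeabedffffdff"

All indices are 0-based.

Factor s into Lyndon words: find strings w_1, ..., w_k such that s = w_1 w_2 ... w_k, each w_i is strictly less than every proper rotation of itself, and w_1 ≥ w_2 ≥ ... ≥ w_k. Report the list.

emit factor 1: 'cfe' (i=0, period=3)
emit factor 2: 'bf' (i=3, period=2)
emit factor 3: 'ade' (i=5, period=3)
emit factor 4: 'abedffffdff' (i=8, period=11)

["cfe", "bf", "ade", "abedffffdff"]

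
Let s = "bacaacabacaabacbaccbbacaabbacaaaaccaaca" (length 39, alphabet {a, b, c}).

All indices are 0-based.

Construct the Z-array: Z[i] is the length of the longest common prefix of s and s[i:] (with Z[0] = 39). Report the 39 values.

Z[0]=39
i=1: fresh scan; Z[1]=0
i=2: fresh scan; Z[2]=0
i=3: fresh scan; Z[3]=0
i=4: fresh scan; Z[4]=0
i=5: fresh scan; Z[5]=0
i=6: fresh scan; Z[6]=0
i=7: fresh scan; Z[7]=5 grow→box=[7,12)
i=8: min(r-i=4, Z[1]=0)=0; Z[8]=0
i=9: min(r-i=3, Z[2]=0)=0; Z[9]=0
i=10: min(r-i=2, Z[3]=0)=0; Z[10]=0
i=11: min(r-i=1, Z[4]=0)=0; Z[11]=0
i=12: fresh scan; Z[12]=3 grow→box=[12,15)
i=13: min(r-i=2, Z[1]=0)=0; Z[13]=0
i=14: min(r-i=1, Z[2]=0)=0; Z[14]=0
i=15: fresh scan; Z[15]=3 grow→box=[15,18)
i=16: min(r-i=2, Z[1]=0)=0; Z[16]=0
i=17: min(r-i=1, Z[2]=0)=0; Z[17]=0
i=18: fresh scan; Z[18]=0
i=19: fresh scan; Z[19]=1 grow→box=[19,20)
i=20: fresh scan; Z[20]=5 grow→box=[20,25)
i=21: min(r-i=4, Z[1]=0)=0; Z[21]=0
i=22: min(r-i=3, Z[2]=0)=0; Z[22]=0
i=23: min(r-i=2, Z[3]=0)=0; Z[23]=0
i=24: min(r-i=1, Z[4]=0)=0; Z[24]=0
i=25: fresh scan; Z[25]=1 grow→box=[25,26)
i=26: fresh scan; Z[26]=5 grow→box=[26,31)
i=27: min(r-i=4, Z[1]=0)=0; Z[27]=0
i=28: min(r-i=3, Z[2]=0)=0; Z[28]=0
i=29: min(r-i=2, Z[3]=0)=0; Z[29]=0
i=30: min(r-i=1, Z[4]=0)=0; Z[30]=0
i=31: fresh scan; Z[31]=0
i=32: fresh scan; Z[32]=0
i=33: fresh scan; Z[33]=0
i=34: fresh scan; Z[34]=0
i=35: fresh scan; Z[35]=0
i=36: fresh scan; Z[36]=0
i=37: fresh scan; Z[37]=0
i=38: fresh scan; Z[38]=0

[39, 0, 0, 0, 0, 0, 0, 5, 0, 0, 0, 0, 3, 0, 0, 3, 0, 0, 0, 1, 5, 0, 0, 0, 0, 1, 5, 0, 0, 0, 0, 0, 0, 0, 0, 0, 0, 0, 0]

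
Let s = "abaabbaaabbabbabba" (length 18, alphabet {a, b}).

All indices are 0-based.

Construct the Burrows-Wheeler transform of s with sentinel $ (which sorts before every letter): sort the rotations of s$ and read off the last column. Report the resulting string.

abbba$bababbabbaaaa

rank  rotation             last
    0  $abaabbaaabbabbabba  a
    1  a$abaabbaaabbabbabb  b
    2  aaabbabbabba$abaabb  b
    3  aabbaaabbabbabba$ab  b
    4  aabbabbabba$abaabba  a
    5  abaabbaaabbabbabba$  $
    6  abba$abaabbaaabbabb  b
    7  abbaaabbabbabba$aba  a
    8  abbabba$abaabbaaabb  b
    9  abbabbabba$abaabbaa  a
   10  ba$abaabbaaabbabbab  b
   11  baaabbabbabba$abaab  b
   12  baabbaaabbabbabba$a  a
   13  babba$abaabbaaabbab  b
   14  babbabba$abaabbaaab  b
   15  bba$abaabbaaabbabba  a
   16  bbaaabbabbabba$abaa  a
   17  bbabba$abaabbaaabba  a
   18  bbabbabba$abaabbaaa  a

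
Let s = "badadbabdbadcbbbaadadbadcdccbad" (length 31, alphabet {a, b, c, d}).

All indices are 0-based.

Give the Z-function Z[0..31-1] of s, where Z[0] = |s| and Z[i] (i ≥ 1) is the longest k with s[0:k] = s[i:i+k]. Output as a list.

Z[0]=31
i=1: outside box; Z[1]=0
i=2: outside box; Z[2]=0
i=3: outside box; Z[3]=0
i=4: outside box; Z[4]=0
i=5: outside box; Z[5]=2 scan→box=[5,7)
i=6: min(r-i=1, Z[1]=0)=0; Z[6]=0
i=7: outside box; Z[7]=1 scan→box=[7,8)
i=8: outside box; Z[8]=0
i=9: outside box; Z[9]=3 scan→box=[9,12)
i=10: min(r-i=2, Z[1]=0)=0; Z[10]=0
i=11: min(r-i=1, Z[2]=0)=0; Z[11]=0
i=12: outside box; Z[12]=0
i=13: outside box; Z[13]=1 scan→box=[13,14)
i=14: outside box; Z[14]=1 scan→box=[14,15)
i=15: outside box; Z[15]=2 scan→box=[15,17)
i=16: min(r-i=1, Z[1]=0)=0; Z[16]=0
i=17: outside box; Z[17]=0
i=18: outside box; Z[18]=0
i=19: outside box; Z[19]=0
i=20: outside box; Z[20]=0
i=21: outside box; Z[21]=3 scan→box=[21,24)
i=22: min(r-i=2, Z[1]=0)=0; Z[22]=0
i=23: min(r-i=1, Z[2]=0)=0; Z[23]=0
i=24: outside box; Z[24]=0
i=25: outside box; Z[25]=0
i=26: outside box; Z[26]=0
i=27: outside box; Z[27]=0
i=28: outside box; Z[28]=3 scan→box=[28,31)
i=29: min(r-i=2, Z[1]=0)=0; Z[29]=0
i=30: min(r-i=1, Z[2]=0)=0; Z[30]=0

[31, 0, 0, 0, 0, 2, 0, 1, 0, 3, 0, 0, 0, 1, 1, 2, 0, 0, 0, 0, 0, 3, 0, 0, 0, 0, 0, 0, 3, 0, 0]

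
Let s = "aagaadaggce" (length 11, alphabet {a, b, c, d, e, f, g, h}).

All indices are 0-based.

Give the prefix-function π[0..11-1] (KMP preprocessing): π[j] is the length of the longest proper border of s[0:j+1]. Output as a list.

π[0] = 0
j=1 s[j]='a': π[1]=1 (border 'a')
j=2 s[j]='g': k: 1→0; π[2]=0 (border '')
j=3 s[j]='a': π[3]=1 (border 'a')
j=4 s[j]='a': π[4]=2 (border 'aa')
j=5 s[j]='d': k: 2→1→0; π[5]=0 (border '')
j=6 s[j]='a': π[6]=1 (border 'a')
j=7 s[j]='g': k: 1→0; π[7]=0 (border '')
j=8 s[j]='g': π[8]=0 (border '')
j=9 s[j]='c': π[9]=0 (border '')
j=10 s[j]='e': π[10]=0 (border '')

[0, 1, 0, 1, 2, 0, 1, 0, 0, 0, 0]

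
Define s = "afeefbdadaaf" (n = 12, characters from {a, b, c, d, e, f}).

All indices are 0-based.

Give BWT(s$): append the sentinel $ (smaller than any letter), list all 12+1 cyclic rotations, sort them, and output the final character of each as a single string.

rank  rotation       last
    0  $afeefbdadaaf  f
    1  aaf$afeefbdad  d
    2  adaaf$afeefbd  d
    3  af$afeefbdada  a
    4  afeefbdadaaf$  $
    5  bdadaaf$afeef  f
    6  daaf$afeefbda  a
    7  dadaaf$afeefb  b
    8  eefbdadaaf$af  f
    9  efbdadaaf$afe  e
   10  f$afeefbdadaa  a
   11  fbdadaaf$afee  e
   12  feefbdadaaf$a  a

fdda$fabfeaea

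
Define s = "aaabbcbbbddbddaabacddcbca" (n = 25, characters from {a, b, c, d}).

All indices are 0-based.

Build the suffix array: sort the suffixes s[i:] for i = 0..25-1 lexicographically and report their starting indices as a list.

sorted suffixes:
  #0 SA[0]=24  'a'
  #1 SA[1]=0  'aaabbcbbbddbddaabacddcbca'
  #2 SA[2]=14  'aabacddcbca'
  #3 SA[3]=1  'aabbcbbbddbddaabacddcbca'
  #4 SA[4]=15  'abacddcbca'
  #5 SA[5]=2  'abbcbbbddbddaabacddcbca'
  #6 SA[6]=17  'acddcbca'
  #7 SA[7]=16  'bacddcbca'
  #8 SA[8]=6  'bbbddbddaabacddcbca'
  #9 SA[9]=3  'bbcbbbddbddaabacddcbca'
  #10 SA[10]=7  'bbddbddaabacddcbca'
  #11 SA[11]=22  'bca'
  #12 SA[12]=4  'bcbbbddbddaabacddcbca'
  #13 SA[13]=11  'bddaabacddcbca'
  #14 SA[14]=8  'bddbddaabacddcbca'
  #15 SA[15]=23  'ca'
  #16 SA[16]=5  'cbbbddbddaabacddcbca'
  #17 SA[17]=21  'cbca'
  #18 SA[18]=18  'cddcbca'
  #19 SA[19]=13  'daabacddcbca'
  #20 SA[20]=10  'dbddaabacddcbca'
  #21 SA[21]=20  'dcbca'
  #22 SA[22]=12  'ddaabacddcbca'
  #23 SA[23]=9  'ddbddaabacddcbca'
  #24 SA[24]=19  'ddcbca'

[24, 0, 14, 1, 15, 2, 17, 16, 6, 3, 7, 22, 4, 11, 8, 23, 5, 21, 18, 13, 10, 20, 12, 9, 19]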